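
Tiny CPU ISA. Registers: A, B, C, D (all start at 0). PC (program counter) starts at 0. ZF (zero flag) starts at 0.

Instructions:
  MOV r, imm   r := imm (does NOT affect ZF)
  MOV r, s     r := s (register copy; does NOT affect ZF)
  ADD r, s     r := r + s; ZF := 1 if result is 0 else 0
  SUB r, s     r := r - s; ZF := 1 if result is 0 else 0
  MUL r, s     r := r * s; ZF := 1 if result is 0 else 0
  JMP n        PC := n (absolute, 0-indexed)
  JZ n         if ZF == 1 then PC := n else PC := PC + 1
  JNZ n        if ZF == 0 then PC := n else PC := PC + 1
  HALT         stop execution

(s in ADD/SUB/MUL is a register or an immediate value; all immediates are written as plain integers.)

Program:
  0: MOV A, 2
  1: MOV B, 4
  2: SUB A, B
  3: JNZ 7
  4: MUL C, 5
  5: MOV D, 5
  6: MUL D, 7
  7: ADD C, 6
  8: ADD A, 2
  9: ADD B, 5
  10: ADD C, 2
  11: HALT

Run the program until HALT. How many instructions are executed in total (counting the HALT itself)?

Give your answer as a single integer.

Answer: 9

Derivation:
Step 1: PC=0 exec 'MOV A, 2'. After: A=2 B=0 C=0 D=0 ZF=0 PC=1
Step 2: PC=1 exec 'MOV B, 4'. After: A=2 B=4 C=0 D=0 ZF=0 PC=2
Step 3: PC=2 exec 'SUB A, B'. After: A=-2 B=4 C=0 D=0 ZF=0 PC=3
Step 4: PC=3 exec 'JNZ 7'. After: A=-2 B=4 C=0 D=0 ZF=0 PC=7
Step 5: PC=7 exec 'ADD C, 6'. After: A=-2 B=4 C=6 D=0 ZF=0 PC=8
Step 6: PC=8 exec 'ADD A, 2'. After: A=0 B=4 C=6 D=0 ZF=1 PC=9
Step 7: PC=9 exec 'ADD B, 5'. After: A=0 B=9 C=6 D=0 ZF=0 PC=10
Step 8: PC=10 exec 'ADD C, 2'. After: A=0 B=9 C=8 D=0 ZF=0 PC=11
Step 9: PC=11 exec 'HALT'. After: A=0 B=9 C=8 D=0 ZF=0 PC=11 HALTED
Total instructions executed: 9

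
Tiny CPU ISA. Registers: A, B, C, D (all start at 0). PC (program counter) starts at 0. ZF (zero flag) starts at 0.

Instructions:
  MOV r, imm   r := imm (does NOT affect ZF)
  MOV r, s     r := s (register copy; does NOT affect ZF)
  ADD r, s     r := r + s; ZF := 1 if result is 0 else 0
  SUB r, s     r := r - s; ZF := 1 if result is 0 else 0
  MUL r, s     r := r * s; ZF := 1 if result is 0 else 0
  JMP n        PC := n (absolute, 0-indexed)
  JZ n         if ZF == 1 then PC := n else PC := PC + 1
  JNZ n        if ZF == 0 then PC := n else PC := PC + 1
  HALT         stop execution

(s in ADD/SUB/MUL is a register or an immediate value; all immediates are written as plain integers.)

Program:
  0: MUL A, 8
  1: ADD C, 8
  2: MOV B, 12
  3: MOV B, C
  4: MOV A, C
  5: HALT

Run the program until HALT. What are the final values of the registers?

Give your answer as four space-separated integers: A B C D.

Answer: 8 8 8 0

Derivation:
Step 1: PC=0 exec 'MUL A, 8'. After: A=0 B=0 C=0 D=0 ZF=1 PC=1
Step 2: PC=1 exec 'ADD C, 8'. After: A=0 B=0 C=8 D=0 ZF=0 PC=2
Step 3: PC=2 exec 'MOV B, 12'. After: A=0 B=12 C=8 D=0 ZF=0 PC=3
Step 4: PC=3 exec 'MOV B, C'. After: A=0 B=8 C=8 D=0 ZF=0 PC=4
Step 5: PC=4 exec 'MOV A, C'. After: A=8 B=8 C=8 D=0 ZF=0 PC=5
Step 6: PC=5 exec 'HALT'. After: A=8 B=8 C=8 D=0 ZF=0 PC=5 HALTED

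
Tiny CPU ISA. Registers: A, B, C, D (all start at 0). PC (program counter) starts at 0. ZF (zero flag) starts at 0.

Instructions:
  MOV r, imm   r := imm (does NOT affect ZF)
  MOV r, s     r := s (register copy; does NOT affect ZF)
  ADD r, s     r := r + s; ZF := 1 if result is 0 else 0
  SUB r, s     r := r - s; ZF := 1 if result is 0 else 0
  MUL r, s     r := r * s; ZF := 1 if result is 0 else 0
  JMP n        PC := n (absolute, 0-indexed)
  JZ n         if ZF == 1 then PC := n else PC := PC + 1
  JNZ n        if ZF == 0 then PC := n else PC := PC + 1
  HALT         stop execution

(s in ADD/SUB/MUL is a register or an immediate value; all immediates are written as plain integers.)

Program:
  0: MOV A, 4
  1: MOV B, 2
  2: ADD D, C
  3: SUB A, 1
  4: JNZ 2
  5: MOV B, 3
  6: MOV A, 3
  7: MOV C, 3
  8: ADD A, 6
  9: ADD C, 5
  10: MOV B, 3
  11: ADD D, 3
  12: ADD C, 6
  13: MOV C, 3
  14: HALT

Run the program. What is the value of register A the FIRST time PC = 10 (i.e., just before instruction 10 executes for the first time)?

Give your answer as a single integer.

Step 1: PC=0 exec 'MOV A, 4'. After: A=4 B=0 C=0 D=0 ZF=0 PC=1
Step 2: PC=1 exec 'MOV B, 2'. After: A=4 B=2 C=0 D=0 ZF=0 PC=2
Step 3: PC=2 exec 'ADD D, C'. After: A=4 B=2 C=0 D=0 ZF=1 PC=3
Step 4: PC=3 exec 'SUB A, 1'. After: A=3 B=2 C=0 D=0 ZF=0 PC=4
Step 5: PC=4 exec 'JNZ 2'. After: A=3 B=2 C=0 D=0 ZF=0 PC=2
Step 6: PC=2 exec 'ADD D, C'. After: A=3 B=2 C=0 D=0 ZF=1 PC=3
Step 7: PC=3 exec 'SUB A, 1'. After: A=2 B=2 C=0 D=0 ZF=0 PC=4
Step 8: PC=4 exec 'JNZ 2'. After: A=2 B=2 C=0 D=0 ZF=0 PC=2
Step 9: PC=2 exec 'ADD D, C'. After: A=2 B=2 C=0 D=0 ZF=1 PC=3
Step 10: PC=3 exec 'SUB A, 1'. After: A=1 B=2 C=0 D=0 ZF=0 PC=4
Step 11: PC=4 exec 'JNZ 2'. After: A=1 B=2 C=0 D=0 ZF=0 PC=2
Step 12: PC=2 exec 'ADD D, C'. After: A=1 B=2 C=0 D=0 ZF=1 PC=3
Step 13: PC=3 exec 'SUB A, 1'. After: A=0 B=2 C=0 D=0 ZF=1 PC=4
Step 14: PC=4 exec 'JNZ 2'. After: A=0 B=2 C=0 D=0 ZF=1 PC=5
Step 15: PC=5 exec 'MOV B, 3'. After: A=0 B=3 C=0 D=0 ZF=1 PC=6
Step 16: PC=6 exec 'MOV A, 3'. After: A=3 B=3 C=0 D=0 ZF=1 PC=7
Step 17: PC=7 exec 'MOV C, 3'. After: A=3 B=3 C=3 D=0 ZF=1 PC=8
Step 18: PC=8 exec 'ADD A, 6'. After: A=9 B=3 C=3 D=0 ZF=0 PC=9
Step 19: PC=9 exec 'ADD C, 5'. After: A=9 B=3 C=8 D=0 ZF=0 PC=10
First time PC=10: A=9

9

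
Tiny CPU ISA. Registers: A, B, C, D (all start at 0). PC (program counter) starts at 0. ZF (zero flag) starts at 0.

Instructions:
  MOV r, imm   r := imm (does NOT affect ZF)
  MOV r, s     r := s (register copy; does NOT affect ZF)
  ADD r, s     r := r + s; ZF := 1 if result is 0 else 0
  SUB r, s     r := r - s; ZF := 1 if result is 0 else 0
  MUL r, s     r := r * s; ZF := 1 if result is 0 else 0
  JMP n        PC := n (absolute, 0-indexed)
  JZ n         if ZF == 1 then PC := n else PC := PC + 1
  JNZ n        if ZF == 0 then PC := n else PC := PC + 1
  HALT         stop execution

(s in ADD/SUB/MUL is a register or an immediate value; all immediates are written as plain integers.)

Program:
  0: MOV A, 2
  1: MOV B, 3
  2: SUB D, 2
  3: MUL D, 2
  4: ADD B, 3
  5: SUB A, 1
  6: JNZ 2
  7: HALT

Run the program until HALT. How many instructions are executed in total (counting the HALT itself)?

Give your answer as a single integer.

Step 1: PC=0 exec 'MOV A, 2'. After: A=2 B=0 C=0 D=0 ZF=0 PC=1
Step 2: PC=1 exec 'MOV B, 3'. After: A=2 B=3 C=0 D=0 ZF=0 PC=2
Step 3: PC=2 exec 'SUB D, 2'. After: A=2 B=3 C=0 D=-2 ZF=0 PC=3
Step 4: PC=3 exec 'MUL D, 2'. After: A=2 B=3 C=0 D=-4 ZF=0 PC=4
Step 5: PC=4 exec 'ADD B, 3'. After: A=2 B=6 C=0 D=-4 ZF=0 PC=5
Step 6: PC=5 exec 'SUB A, 1'. After: A=1 B=6 C=0 D=-4 ZF=0 PC=6
Step 7: PC=6 exec 'JNZ 2'. After: A=1 B=6 C=0 D=-4 ZF=0 PC=2
Step 8: PC=2 exec 'SUB D, 2'. After: A=1 B=6 C=0 D=-6 ZF=0 PC=3
Step 9: PC=3 exec 'MUL D, 2'. After: A=1 B=6 C=0 D=-12 ZF=0 PC=4
Step 10: PC=4 exec 'ADD B, 3'. After: A=1 B=9 C=0 D=-12 ZF=0 PC=5
Step 11: PC=5 exec 'SUB A, 1'. After: A=0 B=9 C=0 D=-12 ZF=1 PC=6
Step 12: PC=6 exec 'JNZ 2'. After: A=0 B=9 C=0 D=-12 ZF=1 PC=7
Step 13: PC=7 exec 'HALT'. After: A=0 B=9 C=0 D=-12 ZF=1 PC=7 HALTED
Total instructions executed: 13

Answer: 13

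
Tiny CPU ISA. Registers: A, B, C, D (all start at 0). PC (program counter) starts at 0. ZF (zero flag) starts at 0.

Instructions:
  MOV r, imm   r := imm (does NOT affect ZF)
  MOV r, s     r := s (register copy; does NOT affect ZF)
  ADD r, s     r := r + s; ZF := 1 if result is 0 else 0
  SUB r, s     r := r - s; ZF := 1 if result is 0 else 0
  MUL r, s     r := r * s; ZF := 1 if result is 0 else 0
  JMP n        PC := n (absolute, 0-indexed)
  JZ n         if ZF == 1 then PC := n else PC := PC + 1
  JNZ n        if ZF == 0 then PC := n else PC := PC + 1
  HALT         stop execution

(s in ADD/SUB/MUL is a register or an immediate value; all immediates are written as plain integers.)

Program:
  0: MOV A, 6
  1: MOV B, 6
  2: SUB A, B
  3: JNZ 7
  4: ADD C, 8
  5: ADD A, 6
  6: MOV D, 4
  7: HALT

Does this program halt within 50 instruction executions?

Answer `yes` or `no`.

Step 1: PC=0 exec 'MOV A, 6'. After: A=6 B=0 C=0 D=0 ZF=0 PC=1
Step 2: PC=1 exec 'MOV B, 6'. After: A=6 B=6 C=0 D=0 ZF=0 PC=2
Step 3: PC=2 exec 'SUB A, B'. After: A=0 B=6 C=0 D=0 ZF=1 PC=3
Step 4: PC=3 exec 'JNZ 7'. After: A=0 B=6 C=0 D=0 ZF=1 PC=4
Step 5: PC=4 exec 'ADD C, 8'. After: A=0 B=6 C=8 D=0 ZF=0 PC=5
Step 6: PC=5 exec 'ADD A, 6'. After: A=6 B=6 C=8 D=0 ZF=0 PC=6
Step 7: PC=6 exec 'MOV D, 4'. After: A=6 B=6 C=8 D=4 ZF=0 PC=7
Step 8: PC=7 exec 'HALT'. After: A=6 B=6 C=8 D=4 ZF=0 PC=7 HALTED

Answer: yes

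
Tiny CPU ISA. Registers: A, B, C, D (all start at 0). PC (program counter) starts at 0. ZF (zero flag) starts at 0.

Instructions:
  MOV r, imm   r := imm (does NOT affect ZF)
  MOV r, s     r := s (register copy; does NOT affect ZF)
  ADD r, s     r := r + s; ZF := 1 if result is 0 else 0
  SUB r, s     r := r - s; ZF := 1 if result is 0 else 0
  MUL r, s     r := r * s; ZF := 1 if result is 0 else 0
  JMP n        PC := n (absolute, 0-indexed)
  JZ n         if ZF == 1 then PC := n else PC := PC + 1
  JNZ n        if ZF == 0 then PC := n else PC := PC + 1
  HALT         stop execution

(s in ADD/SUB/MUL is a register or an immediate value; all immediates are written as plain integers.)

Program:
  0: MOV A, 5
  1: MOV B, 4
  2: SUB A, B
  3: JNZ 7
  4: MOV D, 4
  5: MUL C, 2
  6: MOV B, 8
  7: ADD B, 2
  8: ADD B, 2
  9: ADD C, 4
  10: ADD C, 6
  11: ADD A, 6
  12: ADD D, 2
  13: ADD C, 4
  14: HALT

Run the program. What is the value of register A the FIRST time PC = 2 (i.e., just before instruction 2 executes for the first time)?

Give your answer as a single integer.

Step 1: PC=0 exec 'MOV A, 5'. After: A=5 B=0 C=0 D=0 ZF=0 PC=1
Step 2: PC=1 exec 'MOV B, 4'. After: A=5 B=4 C=0 D=0 ZF=0 PC=2
First time PC=2: A=5

5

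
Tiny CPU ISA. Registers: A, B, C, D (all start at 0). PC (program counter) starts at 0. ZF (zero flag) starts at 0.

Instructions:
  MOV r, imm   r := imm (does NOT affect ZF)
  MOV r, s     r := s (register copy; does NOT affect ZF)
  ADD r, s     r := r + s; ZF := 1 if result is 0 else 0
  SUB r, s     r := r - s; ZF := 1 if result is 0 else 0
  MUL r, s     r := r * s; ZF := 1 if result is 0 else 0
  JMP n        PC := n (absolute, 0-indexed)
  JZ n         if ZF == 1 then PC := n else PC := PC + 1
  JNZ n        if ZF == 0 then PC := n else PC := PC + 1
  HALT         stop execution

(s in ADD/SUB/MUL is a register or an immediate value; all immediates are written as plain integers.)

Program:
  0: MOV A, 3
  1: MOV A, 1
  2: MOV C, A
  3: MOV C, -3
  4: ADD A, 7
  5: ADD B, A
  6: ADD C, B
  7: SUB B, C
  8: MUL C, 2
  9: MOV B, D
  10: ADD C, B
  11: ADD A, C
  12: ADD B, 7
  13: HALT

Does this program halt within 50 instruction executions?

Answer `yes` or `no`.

Answer: yes

Derivation:
Step 1: PC=0 exec 'MOV A, 3'. After: A=3 B=0 C=0 D=0 ZF=0 PC=1
Step 2: PC=1 exec 'MOV A, 1'. After: A=1 B=0 C=0 D=0 ZF=0 PC=2
Step 3: PC=2 exec 'MOV C, A'. After: A=1 B=0 C=1 D=0 ZF=0 PC=3
Step 4: PC=3 exec 'MOV C, -3'. After: A=1 B=0 C=-3 D=0 ZF=0 PC=4
Step 5: PC=4 exec 'ADD A, 7'. After: A=8 B=0 C=-3 D=0 ZF=0 PC=5
Step 6: PC=5 exec 'ADD B, A'. After: A=8 B=8 C=-3 D=0 ZF=0 PC=6
Step 7: PC=6 exec 'ADD C, B'. After: A=8 B=8 C=5 D=0 ZF=0 PC=7
Step 8: PC=7 exec 'SUB B, C'. After: A=8 B=3 C=5 D=0 ZF=0 PC=8
Step 9: PC=8 exec 'MUL C, 2'. After: A=8 B=3 C=10 D=0 ZF=0 PC=9
Step 10: PC=9 exec 'MOV B, D'. After: A=8 B=0 C=10 D=0 ZF=0 PC=10
Step 11: PC=10 exec 'ADD C, B'. After: A=8 B=0 C=10 D=0 ZF=0 PC=11
Step 12: PC=11 exec 'ADD A, C'. After: A=18 B=0 C=10 D=0 ZF=0 PC=12
Step 13: PC=12 exec 'ADD B, 7'. After: A=18 B=7 C=10 D=0 ZF=0 PC=13
Step 14: PC=13 exec 'HALT'. After: A=18 B=7 C=10 D=0 ZF=0 PC=13 HALTED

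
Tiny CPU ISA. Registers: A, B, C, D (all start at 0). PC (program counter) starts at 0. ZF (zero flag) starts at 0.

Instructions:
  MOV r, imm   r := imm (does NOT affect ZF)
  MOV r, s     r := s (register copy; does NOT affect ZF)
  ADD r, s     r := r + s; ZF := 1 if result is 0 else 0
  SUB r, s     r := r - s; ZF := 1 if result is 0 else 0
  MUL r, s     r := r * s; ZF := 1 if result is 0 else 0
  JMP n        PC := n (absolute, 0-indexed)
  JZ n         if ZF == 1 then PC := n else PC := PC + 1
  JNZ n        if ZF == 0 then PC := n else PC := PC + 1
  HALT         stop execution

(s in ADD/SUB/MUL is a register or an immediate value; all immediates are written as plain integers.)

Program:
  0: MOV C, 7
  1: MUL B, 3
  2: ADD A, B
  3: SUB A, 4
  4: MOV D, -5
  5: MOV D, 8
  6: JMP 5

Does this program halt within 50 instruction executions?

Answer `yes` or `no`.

Step 1: PC=0 exec 'MOV C, 7'. After: A=0 B=0 C=7 D=0 ZF=0 PC=1
Step 2: PC=1 exec 'MUL B, 3'. After: A=0 B=0 C=7 D=0 ZF=1 PC=2
Step 3: PC=2 exec 'ADD A, B'. After: A=0 B=0 C=7 D=0 ZF=1 PC=3
Step 4: PC=3 exec 'SUB A, 4'. After: A=-4 B=0 C=7 D=0 ZF=0 PC=4
Step 5: PC=4 exec 'MOV D, -5'. After: A=-4 B=0 C=7 D=-5 ZF=0 PC=5
Step 6: PC=5 exec 'MOV D, 8'. After: A=-4 B=0 C=7 D=8 ZF=0 PC=6
Step 7: PC=6 exec 'JMP 5'. After: A=-4 B=0 C=7 D=8 ZF=0 PC=5
Step 8: PC=5 exec 'MOV D, 8'. After: A=-4 B=0 C=7 D=8 ZF=0 PC=6
State after step 8 equals state after step 6: the program is in a cycle of length 2 and will never halt.

Answer: no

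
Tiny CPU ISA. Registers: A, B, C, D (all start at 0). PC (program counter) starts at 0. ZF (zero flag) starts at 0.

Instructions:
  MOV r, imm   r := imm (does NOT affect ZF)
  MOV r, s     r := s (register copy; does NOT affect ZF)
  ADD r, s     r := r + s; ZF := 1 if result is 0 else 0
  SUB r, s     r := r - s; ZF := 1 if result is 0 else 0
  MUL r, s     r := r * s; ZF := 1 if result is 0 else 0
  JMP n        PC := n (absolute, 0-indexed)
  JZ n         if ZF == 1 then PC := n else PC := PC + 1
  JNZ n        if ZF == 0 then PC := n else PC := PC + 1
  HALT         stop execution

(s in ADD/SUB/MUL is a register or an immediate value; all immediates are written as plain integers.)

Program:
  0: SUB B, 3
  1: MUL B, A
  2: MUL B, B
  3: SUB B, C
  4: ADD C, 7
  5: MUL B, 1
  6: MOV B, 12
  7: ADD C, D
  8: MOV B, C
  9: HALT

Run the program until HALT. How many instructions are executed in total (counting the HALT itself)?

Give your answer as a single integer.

Answer: 10

Derivation:
Step 1: PC=0 exec 'SUB B, 3'. After: A=0 B=-3 C=0 D=0 ZF=0 PC=1
Step 2: PC=1 exec 'MUL B, A'. After: A=0 B=0 C=0 D=0 ZF=1 PC=2
Step 3: PC=2 exec 'MUL B, B'. After: A=0 B=0 C=0 D=0 ZF=1 PC=3
Step 4: PC=3 exec 'SUB B, C'. After: A=0 B=0 C=0 D=0 ZF=1 PC=4
Step 5: PC=4 exec 'ADD C, 7'. After: A=0 B=0 C=7 D=0 ZF=0 PC=5
Step 6: PC=5 exec 'MUL B, 1'. After: A=0 B=0 C=7 D=0 ZF=1 PC=6
Step 7: PC=6 exec 'MOV B, 12'. After: A=0 B=12 C=7 D=0 ZF=1 PC=7
Step 8: PC=7 exec 'ADD C, D'. After: A=0 B=12 C=7 D=0 ZF=0 PC=8
Step 9: PC=8 exec 'MOV B, C'. After: A=0 B=7 C=7 D=0 ZF=0 PC=9
Step 10: PC=9 exec 'HALT'. After: A=0 B=7 C=7 D=0 ZF=0 PC=9 HALTED
Total instructions executed: 10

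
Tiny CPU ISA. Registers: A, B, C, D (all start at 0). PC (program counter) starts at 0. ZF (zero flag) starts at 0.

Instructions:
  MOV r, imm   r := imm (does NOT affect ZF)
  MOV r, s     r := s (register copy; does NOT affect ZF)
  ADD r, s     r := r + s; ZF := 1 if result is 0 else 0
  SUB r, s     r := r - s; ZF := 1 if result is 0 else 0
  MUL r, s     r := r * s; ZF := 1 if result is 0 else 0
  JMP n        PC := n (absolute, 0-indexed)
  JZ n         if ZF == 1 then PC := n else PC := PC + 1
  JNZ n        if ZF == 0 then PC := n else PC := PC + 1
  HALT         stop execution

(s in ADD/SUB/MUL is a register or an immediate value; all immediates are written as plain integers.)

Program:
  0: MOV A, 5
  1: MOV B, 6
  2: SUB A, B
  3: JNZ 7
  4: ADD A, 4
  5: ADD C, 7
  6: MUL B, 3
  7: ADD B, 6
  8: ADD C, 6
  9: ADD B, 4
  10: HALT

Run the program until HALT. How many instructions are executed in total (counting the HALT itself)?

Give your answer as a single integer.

Answer: 8

Derivation:
Step 1: PC=0 exec 'MOV A, 5'. After: A=5 B=0 C=0 D=0 ZF=0 PC=1
Step 2: PC=1 exec 'MOV B, 6'. After: A=5 B=6 C=0 D=0 ZF=0 PC=2
Step 3: PC=2 exec 'SUB A, B'. After: A=-1 B=6 C=0 D=0 ZF=0 PC=3
Step 4: PC=3 exec 'JNZ 7'. After: A=-1 B=6 C=0 D=0 ZF=0 PC=7
Step 5: PC=7 exec 'ADD B, 6'. After: A=-1 B=12 C=0 D=0 ZF=0 PC=8
Step 6: PC=8 exec 'ADD C, 6'. After: A=-1 B=12 C=6 D=0 ZF=0 PC=9
Step 7: PC=9 exec 'ADD B, 4'. After: A=-1 B=16 C=6 D=0 ZF=0 PC=10
Step 8: PC=10 exec 'HALT'. After: A=-1 B=16 C=6 D=0 ZF=0 PC=10 HALTED
Total instructions executed: 8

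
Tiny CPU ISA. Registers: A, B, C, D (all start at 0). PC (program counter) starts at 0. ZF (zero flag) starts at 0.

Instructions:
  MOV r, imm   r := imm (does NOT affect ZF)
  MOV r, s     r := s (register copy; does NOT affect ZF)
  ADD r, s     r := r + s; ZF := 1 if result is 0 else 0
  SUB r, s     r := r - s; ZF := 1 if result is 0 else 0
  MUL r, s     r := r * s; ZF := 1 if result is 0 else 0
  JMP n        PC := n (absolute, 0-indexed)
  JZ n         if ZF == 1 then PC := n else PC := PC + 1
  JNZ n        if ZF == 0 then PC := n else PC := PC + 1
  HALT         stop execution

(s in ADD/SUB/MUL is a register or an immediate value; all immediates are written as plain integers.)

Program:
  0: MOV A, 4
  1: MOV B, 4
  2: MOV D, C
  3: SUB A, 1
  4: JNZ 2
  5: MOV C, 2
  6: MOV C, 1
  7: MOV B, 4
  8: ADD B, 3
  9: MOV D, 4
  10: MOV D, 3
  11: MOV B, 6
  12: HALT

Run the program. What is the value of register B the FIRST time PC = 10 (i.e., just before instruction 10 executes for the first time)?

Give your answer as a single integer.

Step 1: PC=0 exec 'MOV A, 4'. After: A=4 B=0 C=0 D=0 ZF=0 PC=1
Step 2: PC=1 exec 'MOV B, 4'. After: A=4 B=4 C=0 D=0 ZF=0 PC=2
Step 3: PC=2 exec 'MOV D, C'. After: A=4 B=4 C=0 D=0 ZF=0 PC=3
Step 4: PC=3 exec 'SUB A, 1'. After: A=3 B=4 C=0 D=0 ZF=0 PC=4
Step 5: PC=4 exec 'JNZ 2'. After: A=3 B=4 C=0 D=0 ZF=0 PC=2
Step 6: PC=2 exec 'MOV D, C'. After: A=3 B=4 C=0 D=0 ZF=0 PC=3
Step 7: PC=3 exec 'SUB A, 1'. After: A=2 B=4 C=0 D=0 ZF=0 PC=4
Step 8: PC=4 exec 'JNZ 2'. After: A=2 B=4 C=0 D=0 ZF=0 PC=2
Step 9: PC=2 exec 'MOV D, C'. After: A=2 B=4 C=0 D=0 ZF=0 PC=3
Step 10: PC=3 exec 'SUB A, 1'. After: A=1 B=4 C=0 D=0 ZF=0 PC=4
Step 11: PC=4 exec 'JNZ 2'. After: A=1 B=4 C=0 D=0 ZF=0 PC=2
Step 12: PC=2 exec 'MOV D, C'. After: A=1 B=4 C=0 D=0 ZF=0 PC=3
Step 13: PC=3 exec 'SUB A, 1'. After: A=0 B=4 C=0 D=0 ZF=1 PC=4
Step 14: PC=4 exec 'JNZ 2'. After: A=0 B=4 C=0 D=0 ZF=1 PC=5
Step 15: PC=5 exec 'MOV C, 2'. After: A=0 B=4 C=2 D=0 ZF=1 PC=6
Step 16: PC=6 exec 'MOV C, 1'. After: A=0 B=4 C=1 D=0 ZF=1 PC=7
Step 17: PC=7 exec 'MOV B, 4'. After: A=0 B=4 C=1 D=0 ZF=1 PC=8
Step 18: PC=8 exec 'ADD B, 3'. After: A=0 B=7 C=1 D=0 ZF=0 PC=9
Step 19: PC=9 exec 'MOV D, 4'. After: A=0 B=7 C=1 D=4 ZF=0 PC=10
First time PC=10: B=7

7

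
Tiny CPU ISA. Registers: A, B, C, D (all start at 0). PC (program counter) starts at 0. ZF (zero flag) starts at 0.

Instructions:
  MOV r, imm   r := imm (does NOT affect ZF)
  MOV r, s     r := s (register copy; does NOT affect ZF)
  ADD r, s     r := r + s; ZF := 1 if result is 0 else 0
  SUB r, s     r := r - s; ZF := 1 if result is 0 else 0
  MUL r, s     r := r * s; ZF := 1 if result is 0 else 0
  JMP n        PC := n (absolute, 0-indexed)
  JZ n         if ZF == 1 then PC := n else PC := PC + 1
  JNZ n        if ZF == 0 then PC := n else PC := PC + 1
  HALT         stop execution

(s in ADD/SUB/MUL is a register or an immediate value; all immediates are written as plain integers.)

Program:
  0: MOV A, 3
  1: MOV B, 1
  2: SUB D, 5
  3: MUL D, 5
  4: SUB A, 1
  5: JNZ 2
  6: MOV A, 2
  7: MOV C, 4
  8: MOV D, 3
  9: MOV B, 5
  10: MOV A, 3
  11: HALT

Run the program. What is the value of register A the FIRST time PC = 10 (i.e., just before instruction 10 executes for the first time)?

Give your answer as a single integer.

Step 1: PC=0 exec 'MOV A, 3'. After: A=3 B=0 C=0 D=0 ZF=0 PC=1
Step 2: PC=1 exec 'MOV B, 1'. After: A=3 B=1 C=0 D=0 ZF=0 PC=2
Step 3: PC=2 exec 'SUB D, 5'. After: A=3 B=1 C=0 D=-5 ZF=0 PC=3
Step 4: PC=3 exec 'MUL D, 5'. After: A=3 B=1 C=0 D=-25 ZF=0 PC=4
Step 5: PC=4 exec 'SUB A, 1'. After: A=2 B=1 C=0 D=-25 ZF=0 PC=5
Step 6: PC=5 exec 'JNZ 2'. After: A=2 B=1 C=0 D=-25 ZF=0 PC=2
Step 7: PC=2 exec 'SUB D, 5'. After: A=2 B=1 C=0 D=-30 ZF=0 PC=3
Step 8: PC=3 exec 'MUL D, 5'. After: A=2 B=1 C=0 D=-150 ZF=0 PC=4
Step 9: PC=4 exec 'SUB A, 1'. After: A=1 B=1 C=0 D=-150 ZF=0 PC=5
Step 10: PC=5 exec 'JNZ 2'. After: A=1 B=1 C=0 D=-150 ZF=0 PC=2
Step 11: PC=2 exec 'SUB D, 5'. After: A=1 B=1 C=0 D=-155 ZF=0 PC=3
Step 12: PC=3 exec 'MUL D, 5'. After: A=1 B=1 C=0 D=-775 ZF=0 PC=4
Step 13: PC=4 exec 'SUB A, 1'. After: A=0 B=1 C=0 D=-775 ZF=1 PC=5
Step 14: PC=5 exec 'JNZ 2'. After: A=0 B=1 C=0 D=-775 ZF=1 PC=6
Step 15: PC=6 exec 'MOV A, 2'. After: A=2 B=1 C=0 D=-775 ZF=1 PC=7
Step 16: PC=7 exec 'MOV C, 4'. After: A=2 B=1 C=4 D=-775 ZF=1 PC=8
Step 17: PC=8 exec 'MOV D, 3'. After: A=2 B=1 C=4 D=3 ZF=1 PC=9
Step 18: PC=9 exec 'MOV B, 5'. After: A=2 B=5 C=4 D=3 ZF=1 PC=10
First time PC=10: A=2

2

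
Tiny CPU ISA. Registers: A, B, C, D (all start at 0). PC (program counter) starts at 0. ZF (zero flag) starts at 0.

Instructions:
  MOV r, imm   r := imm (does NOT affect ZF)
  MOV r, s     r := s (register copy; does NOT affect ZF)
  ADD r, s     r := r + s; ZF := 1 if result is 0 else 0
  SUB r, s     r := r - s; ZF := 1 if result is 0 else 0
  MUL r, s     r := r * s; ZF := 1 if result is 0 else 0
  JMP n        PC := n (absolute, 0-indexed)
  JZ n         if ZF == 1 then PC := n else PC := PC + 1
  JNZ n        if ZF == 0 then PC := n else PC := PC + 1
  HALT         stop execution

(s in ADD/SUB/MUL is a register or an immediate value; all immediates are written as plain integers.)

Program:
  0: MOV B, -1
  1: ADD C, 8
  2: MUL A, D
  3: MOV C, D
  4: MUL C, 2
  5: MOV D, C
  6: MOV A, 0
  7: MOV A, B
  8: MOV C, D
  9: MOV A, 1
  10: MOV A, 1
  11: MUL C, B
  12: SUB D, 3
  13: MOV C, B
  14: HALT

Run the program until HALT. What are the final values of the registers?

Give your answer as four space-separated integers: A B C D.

Step 1: PC=0 exec 'MOV B, -1'. After: A=0 B=-1 C=0 D=0 ZF=0 PC=1
Step 2: PC=1 exec 'ADD C, 8'. After: A=0 B=-1 C=8 D=0 ZF=0 PC=2
Step 3: PC=2 exec 'MUL A, D'. After: A=0 B=-1 C=8 D=0 ZF=1 PC=3
Step 4: PC=3 exec 'MOV C, D'. After: A=0 B=-1 C=0 D=0 ZF=1 PC=4
Step 5: PC=4 exec 'MUL C, 2'. After: A=0 B=-1 C=0 D=0 ZF=1 PC=5
Step 6: PC=5 exec 'MOV D, C'. After: A=0 B=-1 C=0 D=0 ZF=1 PC=6
Step 7: PC=6 exec 'MOV A, 0'. After: A=0 B=-1 C=0 D=0 ZF=1 PC=7
Step 8: PC=7 exec 'MOV A, B'. After: A=-1 B=-1 C=0 D=0 ZF=1 PC=8
Step 9: PC=8 exec 'MOV C, D'. After: A=-1 B=-1 C=0 D=0 ZF=1 PC=9
Step 10: PC=9 exec 'MOV A, 1'. After: A=1 B=-1 C=0 D=0 ZF=1 PC=10
Step 11: PC=10 exec 'MOV A, 1'. After: A=1 B=-1 C=0 D=0 ZF=1 PC=11
Step 12: PC=11 exec 'MUL C, B'. After: A=1 B=-1 C=0 D=0 ZF=1 PC=12
Step 13: PC=12 exec 'SUB D, 3'. After: A=1 B=-1 C=0 D=-3 ZF=0 PC=13
Step 14: PC=13 exec 'MOV C, B'. After: A=1 B=-1 C=-1 D=-3 ZF=0 PC=14
Step 15: PC=14 exec 'HALT'. After: A=1 B=-1 C=-1 D=-3 ZF=0 PC=14 HALTED

Answer: 1 -1 -1 -3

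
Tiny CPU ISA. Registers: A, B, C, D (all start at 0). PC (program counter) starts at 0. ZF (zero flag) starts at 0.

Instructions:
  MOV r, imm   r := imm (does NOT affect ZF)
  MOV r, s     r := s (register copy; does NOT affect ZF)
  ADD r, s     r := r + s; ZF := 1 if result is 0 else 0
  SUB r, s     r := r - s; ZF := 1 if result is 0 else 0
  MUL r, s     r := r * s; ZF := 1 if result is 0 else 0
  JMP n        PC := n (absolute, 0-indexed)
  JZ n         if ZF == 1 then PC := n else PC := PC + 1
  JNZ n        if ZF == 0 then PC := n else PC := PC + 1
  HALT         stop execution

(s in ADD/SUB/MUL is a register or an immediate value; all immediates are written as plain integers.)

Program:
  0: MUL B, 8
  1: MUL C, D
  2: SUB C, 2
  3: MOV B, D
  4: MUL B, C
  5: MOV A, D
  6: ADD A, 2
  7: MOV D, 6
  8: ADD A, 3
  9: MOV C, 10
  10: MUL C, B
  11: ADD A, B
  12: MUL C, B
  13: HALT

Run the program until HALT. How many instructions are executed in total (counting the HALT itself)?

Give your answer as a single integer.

Answer: 14

Derivation:
Step 1: PC=0 exec 'MUL B, 8'. After: A=0 B=0 C=0 D=0 ZF=1 PC=1
Step 2: PC=1 exec 'MUL C, D'. After: A=0 B=0 C=0 D=0 ZF=1 PC=2
Step 3: PC=2 exec 'SUB C, 2'. After: A=0 B=0 C=-2 D=0 ZF=0 PC=3
Step 4: PC=3 exec 'MOV B, D'. After: A=0 B=0 C=-2 D=0 ZF=0 PC=4
Step 5: PC=4 exec 'MUL B, C'. After: A=0 B=0 C=-2 D=0 ZF=1 PC=5
Step 6: PC=5 exec 'MOV A, D'. After: A=0 B=0 C=-2 D=0 ZF=1 PC=6
Step 7: PC=6 exec 'ADD A, 2'. After: A=2 B=0 C=-2 D=0 ZF=0 PC=7
Step 8: PC=7 exec 'MOV D, 6'. After: A=2 B=0 C=-2 D=6 ZF=0 PC=8
Step 9: PC=8 exec 'ADD A, 3'. After: A=5 B=0 C=-2 D=6 ZF=0 PC=9
Step 10: PC=9 exec 'MOV C, 10'. After: A=5 B=0 C=10 D=6 ZF=0 PC=10
Step 11: PC=10 exec 'MUL C, B'. After: A=5 B=0 C=0 D=6 ZF=1 PC=11
Step 12: PC=11 exec 'ADD A, B'. After: A=5 B=0 C=0 D=6 ZF=0 PC=12
Step 13: PC=12 exec 'MUL C, B'. After: A=5 B=0 C=0 D=6 ZF=1 PC=13
Step 14: PC=13 exec 'HALT'. After: A=5 B=0 C=0 D=6 ZF=1 PC=13 HALTED
Total instructions executed: 14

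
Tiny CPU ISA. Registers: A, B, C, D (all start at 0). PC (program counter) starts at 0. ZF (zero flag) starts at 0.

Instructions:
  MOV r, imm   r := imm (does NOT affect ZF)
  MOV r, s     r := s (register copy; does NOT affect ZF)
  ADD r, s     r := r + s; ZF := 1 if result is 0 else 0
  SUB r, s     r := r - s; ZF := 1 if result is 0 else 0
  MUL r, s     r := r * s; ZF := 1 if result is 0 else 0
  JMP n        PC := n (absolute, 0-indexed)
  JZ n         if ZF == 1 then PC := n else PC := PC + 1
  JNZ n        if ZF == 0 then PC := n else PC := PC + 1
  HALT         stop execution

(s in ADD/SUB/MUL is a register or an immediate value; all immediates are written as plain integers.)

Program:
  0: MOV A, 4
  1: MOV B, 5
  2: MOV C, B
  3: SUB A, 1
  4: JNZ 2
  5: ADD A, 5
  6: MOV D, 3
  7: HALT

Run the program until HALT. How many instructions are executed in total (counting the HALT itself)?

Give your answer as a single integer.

Step 1: PC=0 exec 'MOV A, 4'. After: A=4 B=0 C=0 D=0 ZF=0 PC=1
Step 2: PC=1 exec 'MOV B, 5'. After: A=4 B=5 C=0 D=0 ZF=0 PC=2
Step 3: PC=2 exec 'MOV C, B'. After: A=4 B=5 C=5 D=0 ZF=0 PC=3
Step 4: PC=3 exec 'SUB A, 1'. After: A=3 B=5 C=5 D=0 ZF=0 PC=4
Step 5: PC=4 exec 'JNZ 2'. After: A=3 B=5 C=5 D=0 ZF=0 PC=2
Step 6: PC=2 exec 'MOV C, B'. After: A=3 B=5 C=5 D=0 ZF=0 PC=3
Step 7: PC=3 exec 'SUB A, 1'. After: A=2 B=5 C=5 D=0 ZF=0 PC=4
Step 8: PC=4 exec 'JNZ 2'. After: A=2 B=5 C=5 D=0 ZF=0 PC=2
Step 9: PC=2 exec 'MOV C, B'. After: A=2 B=5 C=5 D=0 ZF=0 PC=3
Step 10: PC=3 exec 'SUB A, 1'. After: A=1 B=5 C=5 D=0 ZF=0 PC=4
Step 11: PC=4 exec 'JNZ 2'. After: A=1 B=5 C=5 D=0 ZF=0 PC=2
Step 12: PC=2 exec 'MOV C, B'. After: A=1 B=5 C=5 D=0 ZF=0 PC=3
Step 13: PC=3 exec 'SUB A, 1'. After: A=0 B=5 C=5 D=0 ZF=1 PC=4
Step 14: PC=4 exec 'JNZ 2'. After: A=0 B=5 C=5 D=0 ZF=1 PC=5
Step 15: PC=5 exec 'ADD A, 5'. After: A=5 B=5 C=5 D=0 ZF=0 PC=6
Step 16: PC=6 exec 'MOV D, 3'. After: A=5 B=5 C=5 D=3 ZF=0 PC=7
Step 17: PC=7 exec 'HALT'. After: A=5 B=5 C=5 D=3 ZF=0 PC=7 HALTED
Total instructions executed: 17

Answer: 17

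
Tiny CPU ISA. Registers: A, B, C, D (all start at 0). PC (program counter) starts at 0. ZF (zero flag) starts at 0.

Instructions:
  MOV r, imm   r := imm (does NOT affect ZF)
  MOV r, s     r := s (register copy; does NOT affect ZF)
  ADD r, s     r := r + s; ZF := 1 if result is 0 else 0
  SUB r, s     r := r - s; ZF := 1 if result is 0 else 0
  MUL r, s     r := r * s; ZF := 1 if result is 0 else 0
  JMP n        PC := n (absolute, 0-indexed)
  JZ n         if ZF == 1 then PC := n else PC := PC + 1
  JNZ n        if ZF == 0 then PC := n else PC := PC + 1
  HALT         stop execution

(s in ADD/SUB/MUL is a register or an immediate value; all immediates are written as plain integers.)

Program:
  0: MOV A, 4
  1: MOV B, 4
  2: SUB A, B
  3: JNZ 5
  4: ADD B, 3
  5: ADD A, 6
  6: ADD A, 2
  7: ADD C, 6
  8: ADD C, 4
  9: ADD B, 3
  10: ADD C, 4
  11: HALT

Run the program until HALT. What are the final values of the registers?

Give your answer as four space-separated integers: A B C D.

Step 1: PC=0 exec 'MOV A, 4'. After: A=4 B=0 C=0 D=0 ZF=0 PC=1
Step 2: PC=1 exec 'MOV B, 4'. After: A=4 B=4 C=0 D=0 ZF=0 PC=2
Step 3: PC=2 exec 'SUB A, B'. After: A=0 B=4 C=0 D=0 ZF=1 PC=3
Step 4: PC=3 exec 'JNZ 5'. After: A=0 B=4 C=0 D=0 ZF=1 PC=4
Step 5: PC=4 exec 'ADD B, 3'. After: A=0 B=7 C=0 D=0 ZF=0 PC=5
Step 6: PC=5 exec 'ADD A, 6'. After: A=6 B=7 C=0 D=0 ZF=0 PC=6
Step 7: PC=6 exec 'ADD A, 2'. After: A=8 B=7 C=0 D=0 ZF=0 PC=7
Step 8: PC=7 exec 'ADD C, 6'. After: A=8 B=7 C=6 D=0 ZF=0 PC=8
Step 9: PC=8 exec 'ADD C, 4'. After: A=8 B=7 C=10 D=0 ZF=0 PC=9
Step 10: PC=9 exec 'ADD B, 3'. After: A=8 B=10 C=10 D=0 ZF=0 PC=10
Step 11: PC=10 exec 'ADD C, 4'. After: A=8 B=10 C=14 D=0 ZF=0 PC=11
Step 12: PC=11 exec 'HALT'. After: A=8 B=10 C=14 D=0 ZF=0 PC=11 HALTED

Answer: 8 10 14 0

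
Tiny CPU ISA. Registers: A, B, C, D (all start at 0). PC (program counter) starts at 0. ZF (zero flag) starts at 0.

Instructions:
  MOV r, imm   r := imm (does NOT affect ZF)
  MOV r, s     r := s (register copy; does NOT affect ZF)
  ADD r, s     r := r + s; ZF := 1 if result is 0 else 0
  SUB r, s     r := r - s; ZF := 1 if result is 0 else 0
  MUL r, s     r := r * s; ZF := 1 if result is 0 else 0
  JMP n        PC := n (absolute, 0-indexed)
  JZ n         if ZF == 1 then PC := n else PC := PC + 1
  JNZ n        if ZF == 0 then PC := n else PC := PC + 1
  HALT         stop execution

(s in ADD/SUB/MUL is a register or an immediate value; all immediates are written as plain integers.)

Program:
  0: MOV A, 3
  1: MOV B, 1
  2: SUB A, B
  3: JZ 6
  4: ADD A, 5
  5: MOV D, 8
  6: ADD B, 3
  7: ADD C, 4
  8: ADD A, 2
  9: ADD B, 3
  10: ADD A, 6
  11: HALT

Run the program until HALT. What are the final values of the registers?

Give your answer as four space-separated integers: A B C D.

Step 1: PC=0 exec 'MOV A, 3'. After: A=3 B=0 C=0 D=0 ZF=0 PC=1
Step 2: PC=1 exec 'MOV B, 1'. After: A=3 B=1 C=0 D=0 ZF=0 PC=2
Step 3: PC=2 exec 'SUB A, B'. After: A=2 B=1 C=0 D=0 ZF=0 PC=3
Step 4: PC=3 exec 'JZ 6'. After: A=2 B=1 C=0 D=0 ZF=0 PC=4
Step 5: PC=4 exec 'ADD A, 5'. After: A=7 B=1 C=0 D=0 ZF=0 PC=5
Step 6: PC=5 exec 'MOV D, 8'. After: A=7 B=1 C=0 D=8 ZF=0 PC=6
Step 7: PC=6 exec 'ADD B, 3'. After: A=7 B=4 C=0 D=8 ZF=0 PC=7
Step 8: PC=7 exec 'ADD C, 4'. After: A=7 B=4 C=4 D=8 ZF=0 PC=8
Step 9: PC=8 exec 'ADD A, 2'. After: A=9 B=4 C=4 D=8 ZF=0 PC=9
Step 10: PC=9 exec 'ADD B, 3'. After: A=9 B=7 C=4 D=8 ZF=0 PC=10
Step 11: PC=10 exec 'ADD A, 6'. After: A=15 B=7 C=4 D=8 ZF=0 PC=11
Step 12: PC=11 exec 'HALT'. After: A=15 B=7 C=4 D=8 ZF=0 PC=11 HALTED

Answer: 15 7 4 8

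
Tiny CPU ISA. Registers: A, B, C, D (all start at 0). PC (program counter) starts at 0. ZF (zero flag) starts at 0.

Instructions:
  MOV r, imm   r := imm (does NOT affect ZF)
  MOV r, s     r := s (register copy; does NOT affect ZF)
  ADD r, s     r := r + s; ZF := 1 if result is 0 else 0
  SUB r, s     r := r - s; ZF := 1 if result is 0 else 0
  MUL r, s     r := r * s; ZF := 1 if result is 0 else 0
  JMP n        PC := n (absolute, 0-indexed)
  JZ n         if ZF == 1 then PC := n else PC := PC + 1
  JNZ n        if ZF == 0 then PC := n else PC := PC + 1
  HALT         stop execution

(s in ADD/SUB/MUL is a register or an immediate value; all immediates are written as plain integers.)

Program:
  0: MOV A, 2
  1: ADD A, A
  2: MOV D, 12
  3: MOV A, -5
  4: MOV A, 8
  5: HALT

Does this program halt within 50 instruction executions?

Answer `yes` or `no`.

Answer: yes

Derivation:
Step 1: PC=0 exec 'MOV A, 2'. After: A=2 B=0 C=0 D=0 ZF=0 PC=1
Step 2: PC=1 exec 'ADD A, A'. After: A=4 B=0 C=0 D=0 ZF=0 PC=2
Step 3: PC=2 exec 'MOV D, 12'. After: A=4 B=0 C=0 D=12 ZF=0 PC=3
Step 4: PC=3 exec 'MOV A, -5'. After: A=-5 B=0 C=0 D=12 ZF=0 PC=4
Step 5: PC=4 exec 'MOV A, 8'. After: A=8 B=0 C=0 D=12 ZF=0 PC=5
Step 6: PC=5 exec 'HALT'. After: A=8 B=0 C=0 D=12 ZF=0 PC=5 HALTED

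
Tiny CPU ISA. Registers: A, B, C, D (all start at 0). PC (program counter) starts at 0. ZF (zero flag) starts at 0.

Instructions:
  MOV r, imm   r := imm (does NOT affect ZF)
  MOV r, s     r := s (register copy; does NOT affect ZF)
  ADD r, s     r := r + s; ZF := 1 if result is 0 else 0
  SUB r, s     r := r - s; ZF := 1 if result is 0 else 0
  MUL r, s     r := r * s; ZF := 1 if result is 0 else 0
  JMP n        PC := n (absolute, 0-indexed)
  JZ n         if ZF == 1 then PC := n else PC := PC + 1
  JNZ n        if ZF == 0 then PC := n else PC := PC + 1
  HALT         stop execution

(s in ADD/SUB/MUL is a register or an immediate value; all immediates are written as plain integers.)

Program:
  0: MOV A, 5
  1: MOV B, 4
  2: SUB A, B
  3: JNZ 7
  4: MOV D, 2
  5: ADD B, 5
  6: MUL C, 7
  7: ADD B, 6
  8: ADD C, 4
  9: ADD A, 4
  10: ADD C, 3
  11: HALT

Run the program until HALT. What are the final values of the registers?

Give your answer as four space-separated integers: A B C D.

Answer: 5 10 7 0

Derivation:
Step 1: PC=0 exec 'MOV A, 5'. After: A=5 B=0 C=0 D=0 ZF=0 PC=1
Step 2: PC=1 exec 'MOV B, 4'. After: A=5 B=4 C=0 D=0 ZF=0 PC=2
Step 3: PC=2 exec 'SUB A, B'. After: A=1 B=4 C=0 D=0 ZF=0 PC=3
Step 4: PC=3 exec 'JNZ 7'. After: A=1 B=4 C=0 D=0 ZF=0 PC=7
Step 5: PC=7 exec 'ADD B, 6'. After: A=1 B=10 C=0 D=0 ZF=0 PC=8
Step 6: PC=8 exec 'ADD C, 4'. After: A=1 B=10 C=4 D=0 ZF=0 PC=9
Step 7: PC=9 exec 'ADD A, 4'. After: A=5 B=10 C=4 D=0 ZF=0 PC=10
Step 8: PC=10 exec 'ADD C, 3'. After: A=5 B=10 C=7 D=0 ZF=0 PC=11
Step 9: PC=11 exec 'HALT'. After: A=5 B=10 C=7 D=0 ZF=0 PC=11 HALTED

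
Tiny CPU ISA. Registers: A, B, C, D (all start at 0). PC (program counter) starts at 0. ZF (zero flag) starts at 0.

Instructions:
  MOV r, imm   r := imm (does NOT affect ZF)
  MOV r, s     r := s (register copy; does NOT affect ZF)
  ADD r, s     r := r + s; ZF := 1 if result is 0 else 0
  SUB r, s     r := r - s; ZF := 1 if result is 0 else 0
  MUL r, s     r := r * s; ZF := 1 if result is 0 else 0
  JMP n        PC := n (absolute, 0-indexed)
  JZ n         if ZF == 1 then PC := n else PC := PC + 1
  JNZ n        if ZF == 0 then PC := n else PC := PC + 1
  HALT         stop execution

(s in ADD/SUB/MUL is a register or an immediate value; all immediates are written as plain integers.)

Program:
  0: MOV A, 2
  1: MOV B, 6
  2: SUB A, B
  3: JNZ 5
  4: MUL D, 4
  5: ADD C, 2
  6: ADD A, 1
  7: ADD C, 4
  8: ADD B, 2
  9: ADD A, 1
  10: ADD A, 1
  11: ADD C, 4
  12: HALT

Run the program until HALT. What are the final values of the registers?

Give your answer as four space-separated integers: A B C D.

Step 1: PC=0 exec 'MOV A, 2'. After: A=2 B=0 C=0 D=0 ZF=0 PC=1
Step 2: PC=1 exec 'MOV B, 6'. After: A=2 B=6 C=0 D=0 ZF=0 PC=2
Step 3: PC=2 exec 'SUB A, B'. After: A=-4 B=6 C=0 D=0 ZF=0 PC=3
Step 4: PC=3 exec 'JNZ 5'. After: A=-4 B=6 C=0 D=0 ZF=0 PC=5
Step 5: PC=5 exec 'ADD C, 2'. After: A=-4 B=6 C=2 D=0 ZF=0 PC=6
Step 6: PC=6 exec 'ADD A, 1'. After: A=-3 B=6 C=2 D=0 ZF=0 PC=7
Step 7: PC=7 exec 'ADD C, 4'. After: A=-3 B=6 C=6 D=0 ZF=0 PC=8
Step 8: PC=8 exec 'ADD B, 2'. After: A=-3 B=8 C=6 D=0 ZF=0 PC=9
Step 9: PC=9 exec 'ADD A, 1'. After: A=-2 B=8 C=6 D=0 ZF=0 PC=10
Step 10: PC=10 exec 'ADD A, 1'. After: A=-1 B=8 C=6 D=0 ZF=0 PC=11
Step 11: PC=11 exec 'ADD C, 4'. After: A=-1 B=8 C=10 D=0 ZF=0 PC=12
Step 12: PC=12 exec 'HALT'. After: A=-1 B=8 C=10 D=0 ZF=0 PC=12 HALTED

Answer: -1 8 10 0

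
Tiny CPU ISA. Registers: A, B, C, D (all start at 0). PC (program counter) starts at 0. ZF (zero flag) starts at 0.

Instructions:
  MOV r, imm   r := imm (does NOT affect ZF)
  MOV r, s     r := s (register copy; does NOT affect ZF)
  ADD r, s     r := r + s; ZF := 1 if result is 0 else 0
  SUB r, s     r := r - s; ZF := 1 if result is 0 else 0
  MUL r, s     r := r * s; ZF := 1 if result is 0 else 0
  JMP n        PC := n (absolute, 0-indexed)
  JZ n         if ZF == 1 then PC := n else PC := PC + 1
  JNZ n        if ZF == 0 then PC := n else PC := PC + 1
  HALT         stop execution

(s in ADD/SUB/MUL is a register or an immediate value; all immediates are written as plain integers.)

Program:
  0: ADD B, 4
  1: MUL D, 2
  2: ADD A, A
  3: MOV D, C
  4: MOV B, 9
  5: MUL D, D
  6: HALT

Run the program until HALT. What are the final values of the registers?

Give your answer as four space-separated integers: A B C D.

Answer: 0 9 0 0

Derivation:
Step 1: PC=0 exec 'ADD B, 4'. After: A=0 B=4 C=0 D=0 ZF=0 PC=1
Step 2: PC=1 exec 'MUL D, 2'. After: A=0 B=4 C=0 D=0 ZF=1 PC=2
Step 3: PC=2 exec 'ADD A, A'. After: A=0 B=4 C=0 D=0 ZF=1 PC=3
Step 4: PC=3 exec 'MOV D, C'. After: A=0 B=4 C=0 D=0 ZF=1 PC=4
Step 5: PC=4 exec 'MOV B, 9'. After: A=0 B=9 C=0 D=0 ZF=1 PC=5
Step 6: PC=5 exec 'MUL D, D'. After: A=0 B=9 C=0 D=0 ZF=1 PC=6
Step 7: PC=6 exec 'HALT'. After: A=0 B=9 C=0 D=0 ZF=1 PC=6 HALTED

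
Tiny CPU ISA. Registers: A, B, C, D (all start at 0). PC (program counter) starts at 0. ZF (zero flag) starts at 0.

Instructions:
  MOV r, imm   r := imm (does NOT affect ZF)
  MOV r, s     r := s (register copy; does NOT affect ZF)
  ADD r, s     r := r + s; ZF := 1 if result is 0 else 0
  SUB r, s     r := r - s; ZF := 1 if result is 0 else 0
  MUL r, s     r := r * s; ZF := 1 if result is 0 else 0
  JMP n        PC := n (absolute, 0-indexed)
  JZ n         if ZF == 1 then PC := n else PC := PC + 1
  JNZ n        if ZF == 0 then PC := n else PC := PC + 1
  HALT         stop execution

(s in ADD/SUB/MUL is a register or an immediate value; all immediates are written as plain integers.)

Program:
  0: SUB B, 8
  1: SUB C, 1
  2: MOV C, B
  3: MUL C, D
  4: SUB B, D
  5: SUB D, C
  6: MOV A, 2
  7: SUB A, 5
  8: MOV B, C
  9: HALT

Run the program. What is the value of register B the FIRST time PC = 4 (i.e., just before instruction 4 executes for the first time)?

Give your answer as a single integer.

Step 1: PC=0 exec 'SUB B, 8'. After: A=0 B=-8 C=0 D=0 ZF=0 PC=1
Step 2: PC=1 exec 'SUB C, 1'. After: A=0 B=-8 C=-1 D=0 ZF=0 PC=2
Step 3: PC=2 exec 'MOV C, B'. After: A=0 B=-8 C=-8 D=0 ZF=0 PC=3
Step 4: PC=3 exec 'MUL C, D'. After: A=0 B=-8 C=0 D=0 ZF=1 PC=4
First time PC=4: B=-8

-8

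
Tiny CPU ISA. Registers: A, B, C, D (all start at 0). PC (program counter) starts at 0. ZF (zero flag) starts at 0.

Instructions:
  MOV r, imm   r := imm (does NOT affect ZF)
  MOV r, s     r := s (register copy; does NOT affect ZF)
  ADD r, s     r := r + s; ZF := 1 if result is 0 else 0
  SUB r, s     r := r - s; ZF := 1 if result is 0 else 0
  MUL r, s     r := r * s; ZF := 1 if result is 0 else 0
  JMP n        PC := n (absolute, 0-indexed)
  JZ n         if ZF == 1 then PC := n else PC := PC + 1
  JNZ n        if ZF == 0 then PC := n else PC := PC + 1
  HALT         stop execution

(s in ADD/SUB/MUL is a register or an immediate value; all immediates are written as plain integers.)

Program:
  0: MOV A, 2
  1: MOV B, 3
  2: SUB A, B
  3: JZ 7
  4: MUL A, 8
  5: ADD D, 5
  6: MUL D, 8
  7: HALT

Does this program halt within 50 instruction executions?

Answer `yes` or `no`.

Step 1: PC=0 exec 'MOV A, 2'. After: A=2 B=0 C=0 D=0 ZF=0 PC=1
Step 2: PC=1 exec 'MOV B, 3'. After: A=2 B=3 C=0 D=0 ZF=0 PC=2
Step 3: PC=2 exec 'SUB A, B'. After: A=-1 B=3 C=0 D=0 ZF=0 PC=3
Step 4: PC=3 exec 'JZ 7'. After: A=-1 B=3 C=0 D=0 ZF=0 PC=4
Step 5: PC=4 exec 'MUL A, 8'. After: A=-8 B=3 C=0 D=0 ZF=0 PC=5
Step 6: PC=5 exec 'ADD D, 5'. After: A=-8 B=3 C=0 D=5 ZF=0 PC=6
Step 7: PC=6 exec 'MUL D, 8'. After: A=-8 B=3 C=0 D=40 ZF=0 PC=7
Step 8: PC=7 exec 'HALT'. After: A=-8 B=3 C=0 D=40 ZF=0 PC=7 HALTED

Answer: yes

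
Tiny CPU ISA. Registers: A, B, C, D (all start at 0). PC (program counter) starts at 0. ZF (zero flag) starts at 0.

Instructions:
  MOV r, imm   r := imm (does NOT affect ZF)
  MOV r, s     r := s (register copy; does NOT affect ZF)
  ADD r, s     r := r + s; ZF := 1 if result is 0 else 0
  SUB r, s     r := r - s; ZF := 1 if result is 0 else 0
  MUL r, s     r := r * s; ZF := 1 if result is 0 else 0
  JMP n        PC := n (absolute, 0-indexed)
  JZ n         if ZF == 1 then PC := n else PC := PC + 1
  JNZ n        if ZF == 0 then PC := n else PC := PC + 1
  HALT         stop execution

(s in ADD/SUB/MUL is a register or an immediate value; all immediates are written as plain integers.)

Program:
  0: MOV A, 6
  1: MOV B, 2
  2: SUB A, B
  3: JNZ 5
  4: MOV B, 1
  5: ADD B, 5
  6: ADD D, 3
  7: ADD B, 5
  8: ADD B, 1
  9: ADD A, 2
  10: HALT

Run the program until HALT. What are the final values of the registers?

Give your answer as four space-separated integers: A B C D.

Step 1: PC=0 exec 'MOV A, 6'. After: A=6 B=0 C=0 D=0 ZF=0 PC=1
Step 2: PC=1 exec 'MOV B, 2'. After: A=6 B=2 C=0 D=0 ZF=0 PC=2
Step 3: PC=2 exec 'SUB A, B'. After: A=4 B=2 C=0 D=0 ZF=0 PC=3
Step 4: PC=3 exec 'JNZ 5'. After: A=4 B=2 C=0 D=0 ZF=0 PC=5
Step 5: PC=5 exec 'ADD B, 5'. After: A=4 B=7 C=0 D=0 ZF=0 PC=6
Step 6: PC=6 exec 'ADD D, 3'. After: A=4 B=7 C=0 D=3 ZF=0 PC=7
Step 7: PC=7 exec 'ADD B, 5'. After: A=4 B=12 C=0 D=3 ZF=0 PC=8
Step 8: PC=8 exec 'ADD B, 1'. After: A=4 B=13 C=0 D=3 ZF=0 PC=9
Step 9: PC=9 exec 'ADD A, 2'. After: A=6 B=13 C=0 D=3 ZF=0 PC=10
Step 10: PC=10 exec 'HALT'. After: A=6 B=13 C=0 D=3 ZF=0 PC=10 HALTED

Answer: 6 13 0 3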